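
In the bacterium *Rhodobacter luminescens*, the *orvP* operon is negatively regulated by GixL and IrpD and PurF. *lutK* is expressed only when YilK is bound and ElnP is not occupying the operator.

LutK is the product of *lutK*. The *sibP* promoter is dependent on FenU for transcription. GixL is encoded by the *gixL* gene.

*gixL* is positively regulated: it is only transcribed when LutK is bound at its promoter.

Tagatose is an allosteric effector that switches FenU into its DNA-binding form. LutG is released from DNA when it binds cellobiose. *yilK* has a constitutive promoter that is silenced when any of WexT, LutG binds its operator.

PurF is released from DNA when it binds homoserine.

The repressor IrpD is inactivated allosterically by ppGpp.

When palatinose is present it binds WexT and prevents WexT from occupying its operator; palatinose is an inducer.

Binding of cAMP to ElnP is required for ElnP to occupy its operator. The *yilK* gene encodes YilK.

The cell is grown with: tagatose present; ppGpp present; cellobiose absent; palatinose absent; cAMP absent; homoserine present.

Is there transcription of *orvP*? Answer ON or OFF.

cAMP is absent, so ElnP is inactive.
Palatinose is absent, so WexT is active.
Cellobiose is absent, so LutG is active.
With repressor WexT bound, *yilK* is not transcribed.
So YilK is not produced.
Required activator YilK is absent, so *lutK* is not transcribed.
So LutK is not produced.
Required activator LutK is absent, so *gixL* is not transcribed.
So GixL is not produced.
ppGpp is present, so IrpD is inactive.
Homoserine is present, so PurF is inactive.
With no repressor bound, *orvP* is transcribed.

ON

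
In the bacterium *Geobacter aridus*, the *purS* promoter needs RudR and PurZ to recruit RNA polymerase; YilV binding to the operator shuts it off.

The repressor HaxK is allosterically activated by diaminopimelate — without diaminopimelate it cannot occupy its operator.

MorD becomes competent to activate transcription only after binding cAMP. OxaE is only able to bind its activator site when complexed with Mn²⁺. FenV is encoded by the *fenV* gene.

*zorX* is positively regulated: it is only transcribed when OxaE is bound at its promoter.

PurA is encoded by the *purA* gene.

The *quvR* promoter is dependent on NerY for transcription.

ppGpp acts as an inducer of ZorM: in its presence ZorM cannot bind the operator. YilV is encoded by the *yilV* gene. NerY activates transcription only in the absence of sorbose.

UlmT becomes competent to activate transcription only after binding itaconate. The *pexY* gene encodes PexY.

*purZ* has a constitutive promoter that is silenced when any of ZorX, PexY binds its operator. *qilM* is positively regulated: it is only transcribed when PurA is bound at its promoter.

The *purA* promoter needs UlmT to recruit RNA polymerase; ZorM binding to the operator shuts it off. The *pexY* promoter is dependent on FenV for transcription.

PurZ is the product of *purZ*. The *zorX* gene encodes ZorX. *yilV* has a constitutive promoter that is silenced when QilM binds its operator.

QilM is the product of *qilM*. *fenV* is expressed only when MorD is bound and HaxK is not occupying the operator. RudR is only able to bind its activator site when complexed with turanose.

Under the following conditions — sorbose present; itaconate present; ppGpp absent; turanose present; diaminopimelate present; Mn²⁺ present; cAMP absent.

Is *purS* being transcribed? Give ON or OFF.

ppGpp is absent, so ZorM is active.
Itaconate is present, so UlmT is active.
With repressor ZorM bound, *purA* is not transcribed.
So PurA is not produced.
Required activator PurA is absent, so *qilM* is not transcribed.
So QilM is not produced.
With no repressor bound, *yilV* is transcribed.
So YilV is produced and active.
Turanose is present, so RudR is active.
Mn²⁺ is present, so OxaE is active.
No repressor is bound and OxaE is active, so *zorX* is transcribed.
So ZorX is produced and active.
cAMP is absent, so MorD is inactive.
Diaminopimelate is present, so HaxK is active.
With repressor HaxK bound, *fenV* is not transcribed.
So FenV is not produced.
Required activator FenV is absent, so *pexY* is not transcribed.
So PexY is not produced.
With repressor ZorX bound, *purZ* is not transcribed.
So PurZ is not produced.
With repressor YilV bound, *purS* is not transcribed.

OFF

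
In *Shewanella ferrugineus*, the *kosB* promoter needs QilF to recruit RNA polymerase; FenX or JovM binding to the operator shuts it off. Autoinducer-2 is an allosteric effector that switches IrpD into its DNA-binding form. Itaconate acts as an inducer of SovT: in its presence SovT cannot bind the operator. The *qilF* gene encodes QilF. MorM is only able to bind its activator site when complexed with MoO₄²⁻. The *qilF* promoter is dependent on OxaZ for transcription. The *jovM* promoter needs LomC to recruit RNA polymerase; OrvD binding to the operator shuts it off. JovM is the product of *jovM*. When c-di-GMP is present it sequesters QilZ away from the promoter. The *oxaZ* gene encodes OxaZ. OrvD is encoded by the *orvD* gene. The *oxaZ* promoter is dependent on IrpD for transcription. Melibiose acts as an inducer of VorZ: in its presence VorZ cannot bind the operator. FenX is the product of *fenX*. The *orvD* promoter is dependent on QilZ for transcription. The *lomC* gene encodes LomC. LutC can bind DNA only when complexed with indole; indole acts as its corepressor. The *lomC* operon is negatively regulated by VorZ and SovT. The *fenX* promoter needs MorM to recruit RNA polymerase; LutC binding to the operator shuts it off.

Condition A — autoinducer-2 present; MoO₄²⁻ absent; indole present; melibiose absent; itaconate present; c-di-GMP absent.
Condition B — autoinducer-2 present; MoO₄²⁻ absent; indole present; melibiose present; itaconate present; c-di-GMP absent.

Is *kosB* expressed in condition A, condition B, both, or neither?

both

Condition A:
Autoinducer-2 is present, so IrpD is active.
No repressor is bound and IrpD is active, so *oxaZ* is transcribed.
So OxaZ is produced and active.
No repressor is bound and OxaZ is active, so *qilF* is transcribed.
So QilF is produced and active.
MoO₄²⁻ is absent, so MorM is inactive.
Indole is present, so LutC is active.
With repressor LutC bound, *fenX* is not transcribed.
So FenX is not produced.
Melibiose is absent, so VorZ is active.
Itaconate is present, so SovT is inactive.
With repressor VorZ bound, *lomC* is not transcribed.
So LomC is not produced.
c-di-GMP is absent, so QilZ is active.
No repressor is bound and QilZ is active, so *orvD* is transcribed.
So OrvD is produced and active.
With repressor OrvD bound, *jovM* is not transcribed.
So JovM is not produced.
No repressor is bound and QilF is active, so *kosB* is transcribed.
→ *kosB* is ON in A.
Condition B:
Autoinducer-2 is present, so IrpD is active.
No repressor is bound and IrpD is active, so *oxaZ* is transcribed.
So OxaZ is produced and active.
No repressor is bound and OxaZ is active, so *qilF* is transcribed.
So QilF is produced and active.
MoO₄²⁻ is absent, so MorM is inactive.
Indole is present, so LutC is active.
With repressor LutC bound, *fenX* is not transcribed.
So FenX is not produced.
Melibiose is present, so VorZ is inactive.
Itaconate is present, so SovT is inactive.
With no repressor bound, *lomC* is transcribed.
So LomC is produced and active.
c-di-GMP is absent, so QilZ is active.
No repressor is bound and QilZ is active, so *orvD* is transcribed.
So OrvD is produced and active.
With repressor OrvD bound, *jovM* is not transcribed.
So JovM is not produced.
No repressor is bound and QilF is active, so *kosB* is transcribed.
→ *kosB* is ON in B.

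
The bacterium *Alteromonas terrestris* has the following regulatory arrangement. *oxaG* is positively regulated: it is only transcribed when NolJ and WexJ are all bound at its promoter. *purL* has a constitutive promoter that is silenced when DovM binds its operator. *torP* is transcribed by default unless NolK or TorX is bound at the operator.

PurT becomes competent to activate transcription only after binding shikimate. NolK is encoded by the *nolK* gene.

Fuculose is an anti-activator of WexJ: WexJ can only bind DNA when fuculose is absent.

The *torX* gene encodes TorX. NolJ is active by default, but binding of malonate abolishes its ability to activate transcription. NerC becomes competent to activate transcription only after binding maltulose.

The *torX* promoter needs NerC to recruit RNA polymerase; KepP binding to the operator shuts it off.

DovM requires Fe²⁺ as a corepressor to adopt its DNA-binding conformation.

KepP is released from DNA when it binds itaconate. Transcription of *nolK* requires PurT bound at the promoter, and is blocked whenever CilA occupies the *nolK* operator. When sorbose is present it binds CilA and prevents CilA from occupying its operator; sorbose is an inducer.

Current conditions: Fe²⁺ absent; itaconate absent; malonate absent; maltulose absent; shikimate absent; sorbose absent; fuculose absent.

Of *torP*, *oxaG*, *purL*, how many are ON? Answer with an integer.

3

Shikimate is absent, so PurT is inactive.
Sorbose is absent, so CilA is active.
With repressor CilA bound, *nolK* is not transcribed.
So NolK is not produced.
Itaconate is absent, so KepP is active.
Maltulose is absent, so NerC is inactive.
With repressor KepP bound, *torX* is not transcribed.
So TorX is not produced.
With no repressor bound, *torP* is transcribed.
→ *torP* is ON.
Malonate is absent, so NolJ is active.
Fuculose is absent, so WexJ is active.
No repressor is bound and NolJ and WexJ are active, so *oxaG* is transcribed.
→ *oxaG* is ON.
Fe²⁺ is absent, so DovM is inactive.
With no repressor bound, *purL* is transcribed.
→ *purL* is ON.
3 of the 3 genes are transcribed.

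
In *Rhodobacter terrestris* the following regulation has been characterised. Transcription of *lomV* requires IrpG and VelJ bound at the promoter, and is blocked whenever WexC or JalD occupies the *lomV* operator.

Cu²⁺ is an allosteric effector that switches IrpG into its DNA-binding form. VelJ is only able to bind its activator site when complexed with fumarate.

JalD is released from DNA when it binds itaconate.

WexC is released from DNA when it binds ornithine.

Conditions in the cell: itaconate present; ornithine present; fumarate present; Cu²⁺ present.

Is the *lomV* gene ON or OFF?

Cu²⁺ is present, so IrpG is active.
Ornithine is present, so WexC is inactive.
Fumarate is present, so VelJ is active.
Itaconate is present, so JalD is inactive.
No repressor is bound and IrpG and VelJ are active, so *lomV* is transcribed.

ON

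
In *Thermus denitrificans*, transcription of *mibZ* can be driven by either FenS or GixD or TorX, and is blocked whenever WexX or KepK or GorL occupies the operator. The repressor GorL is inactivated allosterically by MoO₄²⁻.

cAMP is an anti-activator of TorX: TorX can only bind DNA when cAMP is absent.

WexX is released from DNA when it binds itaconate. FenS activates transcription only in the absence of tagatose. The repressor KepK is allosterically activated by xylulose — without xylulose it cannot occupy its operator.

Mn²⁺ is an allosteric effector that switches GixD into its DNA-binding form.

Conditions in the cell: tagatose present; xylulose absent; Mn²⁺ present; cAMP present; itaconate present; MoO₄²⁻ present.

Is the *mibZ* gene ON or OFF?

Tagatose is present, so FenS is inactive.
Itaconate is present, so WexX is inactive.
Xylulose is absent, so KepK is inactive.
Mn²⁺ is present, so GixD is active.
cAMP is present, so TorX is inactive.
MoO₄²⁻ is present, so GorL is inactive.
Activator GixD is present, so *mibZ* is transcribed.

ON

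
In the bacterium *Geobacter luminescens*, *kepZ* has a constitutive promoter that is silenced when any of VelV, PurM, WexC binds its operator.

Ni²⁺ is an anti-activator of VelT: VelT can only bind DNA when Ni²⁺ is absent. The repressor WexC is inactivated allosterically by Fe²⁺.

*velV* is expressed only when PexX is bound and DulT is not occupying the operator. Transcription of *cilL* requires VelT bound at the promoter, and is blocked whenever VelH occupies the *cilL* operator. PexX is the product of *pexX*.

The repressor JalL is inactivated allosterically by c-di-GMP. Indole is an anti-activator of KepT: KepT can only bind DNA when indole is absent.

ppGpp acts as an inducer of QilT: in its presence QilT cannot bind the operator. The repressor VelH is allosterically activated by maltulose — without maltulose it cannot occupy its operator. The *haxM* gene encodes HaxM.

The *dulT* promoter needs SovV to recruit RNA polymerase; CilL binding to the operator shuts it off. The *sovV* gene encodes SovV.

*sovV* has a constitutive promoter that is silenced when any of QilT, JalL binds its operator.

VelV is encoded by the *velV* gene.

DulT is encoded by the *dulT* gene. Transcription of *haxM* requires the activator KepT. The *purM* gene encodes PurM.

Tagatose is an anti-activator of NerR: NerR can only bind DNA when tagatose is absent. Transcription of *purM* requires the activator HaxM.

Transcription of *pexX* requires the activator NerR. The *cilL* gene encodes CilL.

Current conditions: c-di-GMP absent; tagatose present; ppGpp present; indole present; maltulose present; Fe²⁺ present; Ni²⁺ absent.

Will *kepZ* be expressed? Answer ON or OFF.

ON

Maltulose is present, so VelH is active.
Ni²⁺ is absent, so VelT is active.
With repressor VelH bound, *cilL* is not transcribed.
So CilL is not produced.
ppGpp is present, so QilT is inactive.
c-di-GMP is absent, so JalL is active.
With repressor JalL bound, *sovV* is not transcribed.
So SovV is not produced.
Required activator SovV is absent, so *dulT* is not transcribed.
So DulT is not produced.
Tagatose is present, so NerR is inactive.
Required activator NerR is absent, so *pexX* is not transcribed.
So PexX is not produced.
Required activator PexX is absent, so *velV* is not transcribed.
So VelV is not produced.
Indole is present, so KepT is inactive.
Required activator KepT is absent, so *haxM* is not transcribed.
So HaxM is not produced.
Required activator HaxM is absent, so *purM* is not transcribed.
So PurM is not produced.
Fe²⁺ is present, so WexC is inactive.
With no repressor bound, *kepZ* is transcribed.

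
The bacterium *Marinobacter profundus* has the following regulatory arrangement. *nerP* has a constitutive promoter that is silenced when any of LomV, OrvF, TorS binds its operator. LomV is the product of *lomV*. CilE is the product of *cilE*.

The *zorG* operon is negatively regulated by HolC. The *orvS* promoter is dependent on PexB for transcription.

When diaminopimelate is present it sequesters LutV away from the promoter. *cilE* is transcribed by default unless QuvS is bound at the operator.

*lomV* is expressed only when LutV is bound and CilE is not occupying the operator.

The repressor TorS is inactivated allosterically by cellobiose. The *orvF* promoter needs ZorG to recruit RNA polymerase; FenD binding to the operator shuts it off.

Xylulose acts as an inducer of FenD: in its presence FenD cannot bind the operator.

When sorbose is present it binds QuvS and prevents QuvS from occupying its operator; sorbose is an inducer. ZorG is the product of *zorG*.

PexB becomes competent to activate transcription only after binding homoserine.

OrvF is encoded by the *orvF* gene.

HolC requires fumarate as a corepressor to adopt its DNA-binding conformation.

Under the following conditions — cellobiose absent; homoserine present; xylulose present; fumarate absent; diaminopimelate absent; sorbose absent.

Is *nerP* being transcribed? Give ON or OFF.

OFF

Sorbose is absent, so QuvS is active.
With repressor QuvS bound, *cilE* is not transcribed.
So CilE is not produced.
Diaminopimelate is absent, so LutV is active.
No repressor is bound and LutV is active, so *lomV* is transcribed.
So LomV is produced and active.
Xylulose is present, so FenD is inactive.
Fumarate is absent, so HolC is inactive.
With no repressor bound, *zorG* is transcribed.
So ZorG is produced and active.
No repressor is bound and ZorG is active, so *orvF* is transcribed.
So OrvF is produced and active.
Cellobiose is absent, so TorS is active.
With repressor LomV bound, *nerP* is not transcribed.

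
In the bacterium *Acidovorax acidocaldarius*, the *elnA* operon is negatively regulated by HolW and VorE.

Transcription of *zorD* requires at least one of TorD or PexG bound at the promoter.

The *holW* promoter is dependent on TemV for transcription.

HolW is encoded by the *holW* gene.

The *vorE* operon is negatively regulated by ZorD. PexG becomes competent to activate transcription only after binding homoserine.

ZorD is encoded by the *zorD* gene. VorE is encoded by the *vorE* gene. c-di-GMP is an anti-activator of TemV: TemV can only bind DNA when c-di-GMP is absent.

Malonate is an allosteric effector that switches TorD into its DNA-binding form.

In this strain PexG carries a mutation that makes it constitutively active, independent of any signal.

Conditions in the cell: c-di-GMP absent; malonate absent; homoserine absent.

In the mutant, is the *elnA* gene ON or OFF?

c-di-GMP is absent, so TemV is active.
No repressor is bound and TemV is active, so *holW* is transcribed.
So HolW is produced and active.
Malonate is absent, so TorD is inactive.
PexG is constitutively active in this strain.
Activator PexG is present, so *zorD* is transcribed.
So ZorD is produced and active.
With repressor ZorD bound, *vorE* is not transcribed.
So VorE is not produced.
With repressor HolW bound, *elnA* is not transcribed.

OFF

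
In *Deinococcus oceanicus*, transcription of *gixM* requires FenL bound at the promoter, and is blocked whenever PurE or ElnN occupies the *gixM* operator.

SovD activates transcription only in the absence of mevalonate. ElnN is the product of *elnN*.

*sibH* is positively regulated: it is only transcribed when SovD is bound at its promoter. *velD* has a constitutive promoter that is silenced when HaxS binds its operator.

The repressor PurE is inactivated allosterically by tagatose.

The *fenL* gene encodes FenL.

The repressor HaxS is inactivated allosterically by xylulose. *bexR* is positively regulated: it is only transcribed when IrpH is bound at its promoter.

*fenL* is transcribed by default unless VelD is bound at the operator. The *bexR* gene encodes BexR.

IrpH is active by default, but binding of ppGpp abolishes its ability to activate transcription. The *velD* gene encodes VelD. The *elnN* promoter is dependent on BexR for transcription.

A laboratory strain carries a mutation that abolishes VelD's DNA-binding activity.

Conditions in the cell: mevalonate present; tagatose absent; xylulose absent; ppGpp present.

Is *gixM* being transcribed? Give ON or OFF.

Tagatose is absent, so PurE is active.
VelD is non-functional in this strain, so it has no effect.
With no repressor bound, *fenL* is transcribed.
So FenL is produced and active.
ppGpp is present, so IrpH is inactive.
Required activator IrpH is absent, so *bexR* is not transcribed.
So BexR is not produced.
Required activator BexR is absent, so *elnN* is not transcribed.
So ElnN is not produced.
With repressor PurE bound, *gixM* is not transcribed.

OFF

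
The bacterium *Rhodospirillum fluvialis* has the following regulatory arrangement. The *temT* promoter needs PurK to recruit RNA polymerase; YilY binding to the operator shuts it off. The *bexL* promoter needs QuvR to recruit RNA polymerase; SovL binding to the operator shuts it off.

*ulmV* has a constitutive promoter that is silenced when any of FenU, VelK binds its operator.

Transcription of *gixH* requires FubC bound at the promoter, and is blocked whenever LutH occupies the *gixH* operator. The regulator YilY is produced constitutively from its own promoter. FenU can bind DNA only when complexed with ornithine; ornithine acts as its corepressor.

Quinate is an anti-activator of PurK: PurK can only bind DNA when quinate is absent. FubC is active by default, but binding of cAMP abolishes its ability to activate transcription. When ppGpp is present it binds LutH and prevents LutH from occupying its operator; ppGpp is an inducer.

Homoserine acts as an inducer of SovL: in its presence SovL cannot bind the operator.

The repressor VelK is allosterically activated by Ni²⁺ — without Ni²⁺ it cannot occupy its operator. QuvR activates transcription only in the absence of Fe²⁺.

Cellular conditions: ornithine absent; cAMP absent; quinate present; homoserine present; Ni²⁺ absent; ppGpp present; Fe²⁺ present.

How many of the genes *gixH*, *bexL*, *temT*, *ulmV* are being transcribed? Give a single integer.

2

ppGpp is present, so LutH is inactive.
cAMP is absent, so FubC is active.
No repressor is bound and FubC is active, so *gixH* is transcribed.
→ *gixH* is ON.
Fe²⁺ is present, so QuvR is inactive.
Homoserine is present, so SovL is inactive.
Required activator QuvR is absent, so *bexL* is not transcribed.
→ *bexL* is OFF.
YilY is produced constitutively and is active.
Quinate is present, so PurK is inactive.
With repressor YilY bound, *temT* is not transcribed.
→ *temT* is OFF.
Ornithine is absent, so FenU is inactive.
Ni²⁺ is absent, so VelK is inactive.
With no repressor bound, *ulmV* is transcribed.
→ *ulmV* is ON.
2 of the 4 genes are transcribed.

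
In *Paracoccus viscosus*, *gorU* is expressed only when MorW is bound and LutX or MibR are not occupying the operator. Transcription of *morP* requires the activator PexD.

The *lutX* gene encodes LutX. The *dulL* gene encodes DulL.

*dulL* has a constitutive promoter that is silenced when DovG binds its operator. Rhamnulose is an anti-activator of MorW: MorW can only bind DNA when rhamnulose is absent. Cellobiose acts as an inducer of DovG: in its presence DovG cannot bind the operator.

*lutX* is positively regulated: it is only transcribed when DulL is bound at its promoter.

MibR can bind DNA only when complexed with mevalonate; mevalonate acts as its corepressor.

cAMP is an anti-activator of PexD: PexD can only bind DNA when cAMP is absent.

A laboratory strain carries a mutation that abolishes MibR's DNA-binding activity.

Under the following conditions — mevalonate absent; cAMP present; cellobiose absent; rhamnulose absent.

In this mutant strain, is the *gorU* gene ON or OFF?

Cellobiose is absent, so DovG is active.
With repressor DovG bound, *dulL* is not transcribed.
So DulL is not produced.
Required activator DulL is absent, so *lutX* is not transcribed.
So LutX is not produced.
MibR is non-functional in this strain, so it has no effect.
Rhamnulose is absent, so MorW is active.
No repressor is bound and MorW is active, so *gorU* is transcribed.

ON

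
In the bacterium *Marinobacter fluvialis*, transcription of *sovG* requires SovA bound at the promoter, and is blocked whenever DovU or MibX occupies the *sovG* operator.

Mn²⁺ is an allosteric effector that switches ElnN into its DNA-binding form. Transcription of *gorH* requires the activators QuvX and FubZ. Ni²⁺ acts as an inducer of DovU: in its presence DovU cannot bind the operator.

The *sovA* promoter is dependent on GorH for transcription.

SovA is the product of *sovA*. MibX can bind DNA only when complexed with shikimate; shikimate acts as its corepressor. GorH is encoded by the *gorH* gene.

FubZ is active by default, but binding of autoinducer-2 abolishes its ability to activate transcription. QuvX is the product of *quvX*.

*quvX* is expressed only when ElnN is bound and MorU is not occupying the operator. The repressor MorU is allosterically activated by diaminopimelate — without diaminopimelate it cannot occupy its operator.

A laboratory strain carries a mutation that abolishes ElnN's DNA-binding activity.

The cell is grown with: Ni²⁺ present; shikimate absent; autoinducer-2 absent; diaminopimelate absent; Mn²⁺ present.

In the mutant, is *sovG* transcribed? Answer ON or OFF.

Diaminopimelate is absent, so MorU is inactive.
ElnN is non-functional in this strain, so it has no effect.
Required activator ElnN is absent, so *quvX* is not transcribed.
So QuvX is not produced.
Autoinducer-2 is absent, so FubZ is active.
Required activator QuvX is absent, so *gorH* is not transcribed.
So GorH is not produced.
Required activator GorH is absent, so *sovA* is not transcribed.
So SovA is not produced.
Ni²⁺ is present, so DovU is inactive.
Shikimate is absent, so MibX is inactive.
Required activator SovA is absent, so *sovG* is not transcribed.

OFF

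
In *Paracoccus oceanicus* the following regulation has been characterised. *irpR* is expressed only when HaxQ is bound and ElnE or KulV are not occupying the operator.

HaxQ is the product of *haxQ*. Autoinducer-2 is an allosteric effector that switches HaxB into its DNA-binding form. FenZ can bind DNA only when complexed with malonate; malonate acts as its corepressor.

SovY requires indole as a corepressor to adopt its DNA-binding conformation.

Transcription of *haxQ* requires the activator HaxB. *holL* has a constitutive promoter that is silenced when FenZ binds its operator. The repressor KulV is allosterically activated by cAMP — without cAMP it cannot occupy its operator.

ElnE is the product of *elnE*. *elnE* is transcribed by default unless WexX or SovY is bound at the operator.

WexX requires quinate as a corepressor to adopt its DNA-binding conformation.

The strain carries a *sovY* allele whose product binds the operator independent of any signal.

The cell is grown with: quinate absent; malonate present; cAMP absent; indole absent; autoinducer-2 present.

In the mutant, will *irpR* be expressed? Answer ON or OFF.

ON

Autoinducer-2 is present, so HaxB is active.
No repressor is bound and HaxB is active, so *haxQ* is transcribed.
So HaxQ is produced and active.
Quinate is absent, so WexX is inactive.
SovY is constitutively active in this strain.
With repressor SovY bound, *elnE* is not transcribed.
So ElnE is not produced.
cAMP is absent, so KulV is inactive.
No repressor is bound and HaxQ is active, so *irpR* is transcribed.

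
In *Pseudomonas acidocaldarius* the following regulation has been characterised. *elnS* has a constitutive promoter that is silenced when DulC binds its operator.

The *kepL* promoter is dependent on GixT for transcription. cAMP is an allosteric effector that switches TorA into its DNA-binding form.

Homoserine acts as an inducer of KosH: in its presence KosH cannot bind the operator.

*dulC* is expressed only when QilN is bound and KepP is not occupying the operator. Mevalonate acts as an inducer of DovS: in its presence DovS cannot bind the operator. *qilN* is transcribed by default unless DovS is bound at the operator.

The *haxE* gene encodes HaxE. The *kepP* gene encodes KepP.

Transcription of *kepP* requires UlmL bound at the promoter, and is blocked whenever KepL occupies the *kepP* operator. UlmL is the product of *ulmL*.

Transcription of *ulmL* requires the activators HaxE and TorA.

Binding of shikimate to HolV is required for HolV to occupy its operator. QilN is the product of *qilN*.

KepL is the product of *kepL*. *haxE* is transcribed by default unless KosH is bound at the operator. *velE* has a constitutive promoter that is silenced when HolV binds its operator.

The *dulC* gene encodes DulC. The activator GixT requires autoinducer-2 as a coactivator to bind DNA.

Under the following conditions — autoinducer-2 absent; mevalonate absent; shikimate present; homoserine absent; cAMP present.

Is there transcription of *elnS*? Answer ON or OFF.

Homoserine is absent, so KosH is active.
With repressor KosH bound, *haxE* is not transcribed.
So HaxE is not produced.
cAMP is present, so TorA is active.
Required activator HaxE is absent, so *ulmL* is not transcribed.
So UlmL is not produced.
Autoinducer-2 is absent, so GixT is inactive.
Required activator GixT is absent, so *kepL* is not transcribed.
So KepL is not produced.
Required activator UlmL is absent, so *kepP* is not transcribed.
So KepP is not produced.
Mevalonate is absent, so DovS is active.
With repressor DovS bound, *qilN* is not transcribed.
So QilN is not produced.
Required activator QilN is absent, so *dulC* is not transcribed.
So DulC is not produced.
With no repressor bound, *elnS* is transcribed.

ON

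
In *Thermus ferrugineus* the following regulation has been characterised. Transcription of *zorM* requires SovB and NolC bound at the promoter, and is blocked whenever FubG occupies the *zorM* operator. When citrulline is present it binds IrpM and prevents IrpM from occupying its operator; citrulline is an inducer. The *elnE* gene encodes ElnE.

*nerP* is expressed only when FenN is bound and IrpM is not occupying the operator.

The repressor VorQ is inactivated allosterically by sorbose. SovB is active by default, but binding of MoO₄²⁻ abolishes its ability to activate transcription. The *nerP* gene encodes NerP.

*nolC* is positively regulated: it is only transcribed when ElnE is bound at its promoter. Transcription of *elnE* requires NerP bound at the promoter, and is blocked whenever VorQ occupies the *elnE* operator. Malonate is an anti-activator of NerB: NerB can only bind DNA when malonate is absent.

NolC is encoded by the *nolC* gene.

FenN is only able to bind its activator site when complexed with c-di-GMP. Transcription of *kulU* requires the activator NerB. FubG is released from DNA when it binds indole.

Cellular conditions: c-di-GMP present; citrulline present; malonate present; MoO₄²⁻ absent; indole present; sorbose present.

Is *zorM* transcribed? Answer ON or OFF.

MoO₄²⁻ is absent, so SovB is active.
Indole is present, so FubG is inactive.
Citrulline is present, so IrpM is inactive.
c-di-GMP is present, so FenN is active.
No repressor is bound and FenN is active, so *nerP* is transcribed.
So NerP is produced and active.
Sorbose is present, so VorQ is inactive.
No repressor is bound and NerP is active, so *elnE* is transcribed.
So ElnE is produced and active.
No repressor is bound and ElnE is active, so *nolC* is transcribed.
So NolC is produced and active.
No repressor is bound and SovB and NolC are active, so *zorM* is transcribed.

ON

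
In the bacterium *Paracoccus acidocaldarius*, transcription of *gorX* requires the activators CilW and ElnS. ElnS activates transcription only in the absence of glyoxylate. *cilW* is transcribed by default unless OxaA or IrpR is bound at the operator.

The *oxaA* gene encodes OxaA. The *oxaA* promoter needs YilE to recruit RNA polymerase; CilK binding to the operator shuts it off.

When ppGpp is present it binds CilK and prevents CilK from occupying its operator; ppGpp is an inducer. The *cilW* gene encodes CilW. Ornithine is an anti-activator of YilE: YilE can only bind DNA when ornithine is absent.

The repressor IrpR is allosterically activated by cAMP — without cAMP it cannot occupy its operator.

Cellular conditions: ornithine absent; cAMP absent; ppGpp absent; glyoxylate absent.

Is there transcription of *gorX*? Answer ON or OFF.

ppGpp is absent, so CilK is active.
Ornithine is absent, so YilE is active.
With repressor CilK bound, *oxaA* is not transcribed.
So OxaA is not produced.
cAMP is absent, so IrpR is inactive.
With no repressor bound, *cilW* is transcribed.
So CilW is produced and active.
Glyoxylate is absent, so ElnS is active.
No repressor is bound and CilW and ElnS are active, so *gorX* is transcribed.

ON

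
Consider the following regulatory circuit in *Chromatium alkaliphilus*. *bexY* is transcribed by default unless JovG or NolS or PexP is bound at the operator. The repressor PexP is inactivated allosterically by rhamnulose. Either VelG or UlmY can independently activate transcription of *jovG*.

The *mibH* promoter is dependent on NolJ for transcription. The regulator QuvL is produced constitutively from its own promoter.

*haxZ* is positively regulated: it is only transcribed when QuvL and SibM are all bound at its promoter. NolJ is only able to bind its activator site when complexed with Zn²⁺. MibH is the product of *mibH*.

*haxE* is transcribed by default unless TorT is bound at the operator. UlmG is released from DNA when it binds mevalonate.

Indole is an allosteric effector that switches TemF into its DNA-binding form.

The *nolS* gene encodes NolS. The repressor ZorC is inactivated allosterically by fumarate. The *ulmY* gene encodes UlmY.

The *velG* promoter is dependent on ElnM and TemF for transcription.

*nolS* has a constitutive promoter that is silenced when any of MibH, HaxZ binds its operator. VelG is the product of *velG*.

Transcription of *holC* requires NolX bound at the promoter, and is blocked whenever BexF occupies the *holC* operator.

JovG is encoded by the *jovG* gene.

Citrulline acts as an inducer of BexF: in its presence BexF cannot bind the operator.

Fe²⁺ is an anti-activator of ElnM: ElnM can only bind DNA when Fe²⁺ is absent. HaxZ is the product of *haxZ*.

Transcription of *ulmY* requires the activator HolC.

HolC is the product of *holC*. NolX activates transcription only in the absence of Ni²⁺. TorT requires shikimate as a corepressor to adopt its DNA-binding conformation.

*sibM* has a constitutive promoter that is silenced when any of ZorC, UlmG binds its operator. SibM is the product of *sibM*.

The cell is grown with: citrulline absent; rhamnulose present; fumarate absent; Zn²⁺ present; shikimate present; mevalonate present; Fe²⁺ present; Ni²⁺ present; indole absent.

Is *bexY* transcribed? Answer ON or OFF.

ON

Fe²⁺ is present, so ElnM is inactive.
Indole is absent, so TemF is inactive.
Required activator ElnM is absent, so *velG* is not transcribed.
So VelG is not produced.
Ni²⁺ is present, so NolX is inactive.
Citrulline is absent, so BexF is active.
With repressor BexF bound, *holC* is not transcribed.
So HolC is not produced.
Required activator HolC is absent, so *ulmY* is not transcribed.
So UlmY is not produced.
No activator is available at the *jovG* promoter, so *jovG* is not transcribed.
So JovG is not produced.
Zn²⁺ is present, so NolJ is active.
No repressor is bound and NolJ is active, so *mibH* is transcribed.
So MibH is produced and active.
QuvL is produced constitutively and is active.
Fumarate is absent, so ZorC is active.
Mevalonate is present, so UlmG is inactive.
With repressor ZorC bound, *sibM* is not transcribed.
So SibM is not produced.
Required activator SibM is absent, so *haxZ* is not transcribed.
So HaxZ is not produced.
With repressor MibH bound, *nolS* is not transcribed.
So NolS is not produced.
Rhamnulose is present, so PexP is inactive.
With no repressor bound, *bexY* is transcribed.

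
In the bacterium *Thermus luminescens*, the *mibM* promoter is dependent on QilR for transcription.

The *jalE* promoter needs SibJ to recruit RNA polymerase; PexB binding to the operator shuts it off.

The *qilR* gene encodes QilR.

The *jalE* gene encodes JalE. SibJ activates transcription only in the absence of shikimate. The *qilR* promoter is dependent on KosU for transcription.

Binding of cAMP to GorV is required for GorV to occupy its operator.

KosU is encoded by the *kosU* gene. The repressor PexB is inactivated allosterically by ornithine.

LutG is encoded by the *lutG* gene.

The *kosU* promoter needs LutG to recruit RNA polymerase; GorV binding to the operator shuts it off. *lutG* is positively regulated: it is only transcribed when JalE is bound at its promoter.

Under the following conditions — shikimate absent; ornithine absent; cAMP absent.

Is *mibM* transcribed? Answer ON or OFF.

Shikimate is absent, so SibJ is active.
Ornithine is absent, so PexB is active.
With repressor PexB bound, *jalE* is not transcribed.
So JalE is not produced.
Required activator JalE is absent, so *lutG* is not transcribed.
So LutG is not produced.
cAMP is absent, so GorV is inactive.
Required activator LutG is absent, so *kosU* is not transcribed.
So KosU is not produced.
Required activator KosU is absent, so *qilR* is not transcribed.
So QilR is not produced.
Required activator QilR is absent, so *mibM* is not transcribed.

OFF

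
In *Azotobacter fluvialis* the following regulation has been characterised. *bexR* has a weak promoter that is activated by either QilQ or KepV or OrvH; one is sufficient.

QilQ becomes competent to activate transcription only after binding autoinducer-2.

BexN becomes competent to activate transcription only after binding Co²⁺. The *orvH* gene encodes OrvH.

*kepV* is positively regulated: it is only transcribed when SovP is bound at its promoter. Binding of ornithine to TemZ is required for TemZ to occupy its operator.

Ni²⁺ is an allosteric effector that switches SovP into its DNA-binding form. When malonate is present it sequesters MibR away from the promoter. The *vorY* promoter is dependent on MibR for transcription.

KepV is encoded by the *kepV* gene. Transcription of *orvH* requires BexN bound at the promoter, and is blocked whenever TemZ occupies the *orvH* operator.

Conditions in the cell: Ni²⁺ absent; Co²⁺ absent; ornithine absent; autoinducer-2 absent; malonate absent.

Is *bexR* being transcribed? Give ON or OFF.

OFF

Autoinducer-2 is absent, so QilQ is inactive.
Ni²⁺ is absent, so SovP is inactive.
Required activator SovP is absent, so *kepV* is not transcribed.
So KepV is not produced.
Ornithine is absent, so TemZ is inactive.
Co²⁺ is absent, so BexN is inactive.
Required activator BexN is absent, so *orvH* is not transcribed.
So OrvH is not produced.
No activator is available at the *bexR* promoter, so *bexR* is not transcribed.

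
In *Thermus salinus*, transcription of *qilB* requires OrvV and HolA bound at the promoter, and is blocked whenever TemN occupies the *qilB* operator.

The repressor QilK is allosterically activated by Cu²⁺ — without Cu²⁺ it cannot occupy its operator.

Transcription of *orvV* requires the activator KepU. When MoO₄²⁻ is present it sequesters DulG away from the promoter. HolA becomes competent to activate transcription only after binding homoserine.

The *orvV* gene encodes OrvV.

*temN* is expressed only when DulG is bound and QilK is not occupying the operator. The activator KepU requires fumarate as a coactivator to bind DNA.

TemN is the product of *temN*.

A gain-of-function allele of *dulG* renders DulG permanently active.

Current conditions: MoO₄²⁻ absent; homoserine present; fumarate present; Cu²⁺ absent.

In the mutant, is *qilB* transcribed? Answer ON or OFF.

Fumarate is present, so KepU is active.
No repressor is bound and KepU is active, so *orvV* is transcribed.
So OrvV is produced and active.
Cu²⁺ is absent, so QilK is inactive.
DulG is constitutively active in this strain.
No repressor is bound and DulG is active, so *temN* is transcribed.
So TemN is produced and active.
Homoserine is present, so HolA is active.
With repressor TemN bound, *qilB* is not transcribed.

OFF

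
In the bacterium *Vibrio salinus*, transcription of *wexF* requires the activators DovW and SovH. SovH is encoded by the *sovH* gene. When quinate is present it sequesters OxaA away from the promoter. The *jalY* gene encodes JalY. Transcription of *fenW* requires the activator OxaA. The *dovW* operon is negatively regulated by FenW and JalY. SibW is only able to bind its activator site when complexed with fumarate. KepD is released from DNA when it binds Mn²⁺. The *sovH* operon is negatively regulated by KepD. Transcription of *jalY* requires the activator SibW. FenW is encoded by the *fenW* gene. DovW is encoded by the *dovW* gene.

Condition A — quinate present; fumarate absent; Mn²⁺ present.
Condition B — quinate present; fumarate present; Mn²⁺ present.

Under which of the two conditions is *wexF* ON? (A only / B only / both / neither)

Condition A:
Quinate is present, so OxaA is inactive.
Required activator OxaA is absent, so *fenW* is not transcribed.
So FenW is not produced.
Fumarate is absent, so SibW is inactive.
Required activator SibW is absent, so *jalY* is not transcribed.
So JalY is not produced.
With no repressor bound, *dovW* is transcribed.
So DovW is produced and active.
Mn²⁺ is present, so KepD is inactive.
With no repressor bound, *sovH* is transcribed.
So SovH is produced and active.
No repressor is bound and DovW and SovH are active, so *wexF* is transcribed.
→ *wexF* is ON in A.
Condition B:
Quinate is present, so OxaA is inactive.
Required activator OxaA is absent, so *fenW* is not transcribed.
So FenW is not produced.
Fumarate is present, so SibW is active.
No repressor is bound and SibW is active, so *jalY* is transcribed.
So JalY is produced and active.
With repressor JalY bound, *dovW* is not transcribed.
So DovW is not produced.
Mn²⁺ is present, so KepD is inactive.
With no repressor bound, *sovH* is transcribed.
So SovH is produced and active.
Required activator DovW is absent, so *wexF* is not transcribed.
→ *wexF* is OFF in B.

A only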